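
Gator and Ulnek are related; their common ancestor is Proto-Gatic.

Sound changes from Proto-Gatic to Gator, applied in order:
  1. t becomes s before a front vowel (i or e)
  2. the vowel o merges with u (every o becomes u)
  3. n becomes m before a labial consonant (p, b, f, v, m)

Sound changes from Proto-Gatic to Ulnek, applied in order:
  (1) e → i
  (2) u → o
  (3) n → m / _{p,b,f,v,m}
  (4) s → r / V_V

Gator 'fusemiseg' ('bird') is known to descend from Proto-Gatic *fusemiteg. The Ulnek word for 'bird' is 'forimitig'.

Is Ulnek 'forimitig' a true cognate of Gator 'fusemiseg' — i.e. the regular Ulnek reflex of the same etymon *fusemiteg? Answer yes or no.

yes

Derive the expected Ulnek reflex of *fusemiteg:
Ulnek: *fusemiteg > fusimitig > fosimitig > forimitig  (by vowel merger, vowel merger, rhotacism)
Ulnek 'forimitig' matches the regular reflex exactly, so the pair is cognate.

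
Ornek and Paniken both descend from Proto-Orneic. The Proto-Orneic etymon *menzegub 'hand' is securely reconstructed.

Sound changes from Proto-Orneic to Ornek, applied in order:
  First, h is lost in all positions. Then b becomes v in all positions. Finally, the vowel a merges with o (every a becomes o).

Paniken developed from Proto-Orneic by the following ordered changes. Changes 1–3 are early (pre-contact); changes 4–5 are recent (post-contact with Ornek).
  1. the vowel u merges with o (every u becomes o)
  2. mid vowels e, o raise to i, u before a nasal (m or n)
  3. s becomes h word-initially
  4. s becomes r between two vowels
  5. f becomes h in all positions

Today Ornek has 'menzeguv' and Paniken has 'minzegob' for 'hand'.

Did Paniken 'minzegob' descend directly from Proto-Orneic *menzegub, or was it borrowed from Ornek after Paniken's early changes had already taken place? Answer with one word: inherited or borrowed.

If inherited, *menzegub would pass through all of Paniken's changes:
Paniken: start from *menzegub.
  rule 1 (vowel merger): menzegub → menzegob
  rule 2 (pre-nasal raising): menzegob → minzegob
  rule 3: no change — minzegob
  rule 4: no change — minzegob
  rule 5: no change — minzegob
  ⇒ Paniken minzegob
If borrowed from Ornek 'menzeguv' after the early changes, it would undergo only the recent ones:
  rule 4 (rhotacism): no change (menzeguv)
  rule 5 (unconditioned shift): no change (menzeguv)
  ⇒ as a loan: menzeguv
Paniken 'minzegob' matches the inherited outcome exactly, so it is an inherited cognate, not a loan.

inherited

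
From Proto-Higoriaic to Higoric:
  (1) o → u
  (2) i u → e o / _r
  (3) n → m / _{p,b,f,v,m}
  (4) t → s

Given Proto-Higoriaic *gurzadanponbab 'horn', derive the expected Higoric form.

Higoric: *gurzadanponbab > gurzadanpunbab > gorzadanpunbab > gorzadampumbab  (by vowel merger, pre-rhotic lowering, nasal place assimilation)

gorzadampumbab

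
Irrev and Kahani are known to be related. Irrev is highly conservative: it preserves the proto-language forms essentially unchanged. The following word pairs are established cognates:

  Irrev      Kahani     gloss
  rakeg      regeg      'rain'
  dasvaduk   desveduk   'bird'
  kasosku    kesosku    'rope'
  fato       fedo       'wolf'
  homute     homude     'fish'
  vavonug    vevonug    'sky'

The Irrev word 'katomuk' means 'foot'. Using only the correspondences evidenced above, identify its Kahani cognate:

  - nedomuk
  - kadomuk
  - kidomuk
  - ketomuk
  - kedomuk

kedomuk

rakeg ~ regeg, dasvaduk ~ desveduk — Irrev a corresponds to Kahani e after a consonant, before a consonant other than r, m, n, p, b, f, v.
fato ~ fedo — Irrev t corresponds to Kahani d between vowels (before a back vowel).
Applying these to Irrev 'katomuk':
  katomuk → ketomuk   (a→e after a consonant, before a consonant other than r, m, n, p, b, f, v)
  ketomuk → kedomuk   (t→d between vowels (before a back vowel))
So the Kahani cognate is 'kedomuk'.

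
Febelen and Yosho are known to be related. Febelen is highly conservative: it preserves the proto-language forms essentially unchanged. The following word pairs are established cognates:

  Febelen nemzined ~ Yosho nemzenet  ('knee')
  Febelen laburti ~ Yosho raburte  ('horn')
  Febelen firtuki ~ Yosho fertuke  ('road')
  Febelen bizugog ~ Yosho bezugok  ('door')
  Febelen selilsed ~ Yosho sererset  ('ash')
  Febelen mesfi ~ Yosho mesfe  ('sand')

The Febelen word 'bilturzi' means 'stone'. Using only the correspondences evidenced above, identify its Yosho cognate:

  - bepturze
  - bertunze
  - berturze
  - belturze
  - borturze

berturze

bizugog ~ bezugok, selilsed ~ sererset — Febelen i corresponds to Yosho e after a consonant, before a consonant other than r, m, n, p, b, f, v.
selilsed ~ sererset — Febelen l corresponds to Yosho r after a vowel, before a consonant other than r, m, n, p, b, f, v.
laburti ~ raburte, firtuki ~ fertuke — Febelen i corresponds to Yosho e word-finally.
Applying these to Febelen 'bilturzi':
  bilturzi → belturzi   (i→e after a consonant, before a consonant other than r, m, n, p, b, f, v)
  belturzi → berturzi   (l→r after a vowel, before a consonant other than r, m, n, p, b, f, v)
  berturzi → berturze   (i→e word-finally)
So the Yosho cognate is 'berturze'.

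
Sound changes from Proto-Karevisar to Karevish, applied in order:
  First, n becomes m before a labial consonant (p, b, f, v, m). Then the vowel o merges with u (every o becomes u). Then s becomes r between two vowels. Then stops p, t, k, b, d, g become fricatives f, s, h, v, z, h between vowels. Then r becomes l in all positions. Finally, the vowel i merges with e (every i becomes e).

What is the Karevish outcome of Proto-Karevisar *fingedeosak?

fengezeulak

Karevish: *fingedeosak > fingedeusak > fingedeurak > fingezeurak > fingezeulak > fengezeulak  (by vowel merger, rhotacism, intervocalic lenition, unconditioned shift, vowel merger)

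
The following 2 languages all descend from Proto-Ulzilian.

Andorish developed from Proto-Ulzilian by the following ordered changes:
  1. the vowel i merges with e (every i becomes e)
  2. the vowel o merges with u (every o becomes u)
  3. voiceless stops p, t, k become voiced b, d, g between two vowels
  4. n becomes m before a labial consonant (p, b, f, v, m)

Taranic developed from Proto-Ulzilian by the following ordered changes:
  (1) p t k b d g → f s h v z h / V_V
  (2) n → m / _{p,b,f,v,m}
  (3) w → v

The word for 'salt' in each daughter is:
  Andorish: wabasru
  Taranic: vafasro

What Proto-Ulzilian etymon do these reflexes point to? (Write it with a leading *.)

*wapasro

Position 3: Andorish has b, Taranic has f. Taking the neighbouring segments as reconstructed: Andorish b could go back to *p or *b; Taranic f could go back to *p or *f — the one source consistent with every daughter is *p.
Position 7: Andorish has u, Taranic has o. Taranic preserves o here (none of its changes turn any other segment into o), so the proto-segment is *o.
Position 1: Andorish has w, Taranic has v. Andorish preserves w here (none of its changes turn any other segment into w), so the proto-segment is *w.
The remaining positions agree across the daughters. Check the candidate against every language:
Andorish: *wapasro
  wapasro (rule 1 does not apply)
  wapasro → wapasru   [vowel merger]
  wapasru → wabasru   [intervocalic voicing]
  wabasru (rule 4 does not apply)
  giving Andorish wabasru.
Taranic: *wapasro
  wapasro → wafasro   [intervocalic lenition]
  wafasro (rule 2 does not apply)
  wafasro → vafasro   [unconditioned shift]
  giving Taranic vafasro.
Only *wapasro yields all of Andorish wabasru, Taranic vafasro.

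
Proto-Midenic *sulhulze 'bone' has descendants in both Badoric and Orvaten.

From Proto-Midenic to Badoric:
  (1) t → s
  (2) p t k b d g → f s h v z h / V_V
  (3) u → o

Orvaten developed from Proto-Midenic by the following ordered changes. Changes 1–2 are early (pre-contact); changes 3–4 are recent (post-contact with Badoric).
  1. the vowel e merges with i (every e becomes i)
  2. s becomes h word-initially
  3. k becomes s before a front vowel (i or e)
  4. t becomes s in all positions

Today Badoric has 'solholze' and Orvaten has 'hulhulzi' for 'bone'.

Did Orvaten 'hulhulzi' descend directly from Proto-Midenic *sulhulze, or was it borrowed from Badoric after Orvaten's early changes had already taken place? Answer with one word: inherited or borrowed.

If inherited, *sulhulze would pass through all of Orvaten's changes:
Orvaten: start from *sulhulze.
  rule 1 (vowel merger): sulhulze → sulhulzi
  rule 2 (debuccalisation): sulhulzi → hulhulzi
  rule 3: no change — hulhulzi
  rule 4: no change — hulhulzi
  ⇒ Orvaten hulhulzi
If borrowed from Badoric 'solholze' after the early changes, it would undergo only the recent ones:
  rule 3 (palatalisation): no change (solholze)
  rule 4 (unconditioned shift): no change (solholze)
  ⇒ as a loan: solholze
Orvaten 'hulhulzi' matches the inherited outcome exactly, so it is an inherited cognate, not a loan.

inherited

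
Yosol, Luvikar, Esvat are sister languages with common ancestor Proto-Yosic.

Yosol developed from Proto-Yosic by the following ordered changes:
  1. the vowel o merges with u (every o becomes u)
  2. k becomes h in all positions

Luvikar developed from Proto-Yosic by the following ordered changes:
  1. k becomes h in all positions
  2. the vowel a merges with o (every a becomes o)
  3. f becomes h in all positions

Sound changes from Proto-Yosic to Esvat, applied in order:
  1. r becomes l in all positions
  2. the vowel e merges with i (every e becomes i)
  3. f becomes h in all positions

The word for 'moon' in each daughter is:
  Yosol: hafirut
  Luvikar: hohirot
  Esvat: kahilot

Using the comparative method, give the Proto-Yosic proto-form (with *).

*kafirot

Position 2: Yosol has a, Luvikar has o, Esvat has a. Yosol preserves a here (none of its changes turn any other segment into a), so the proto-segment is *a.
Position 3: Yosol has f, Luvikar has h, Esvat has h. Yosol preserves f here (none of its changes turn any other segment into f), so the proto-segment is *f.
Verify the candidate proto-form against each daughter:
Yosol: *kafirot
  kafirot → kafirut   [vowel merger]
  kafirut → hafirut   [unconditioned shift]
  giving Yosol hafirut.
Luvikar: *kafirot > hafirot > hofirot > hohirot  (by unconditioned shift, vowel merger, unconditioned shift)
Esvat: *kafirot
  kafirot → kafilot   [unconditioned shift]
  kafilot (rule 2 does not apply)
  kafilot → kahilot   [unconditioned shift]
  giving Esvat kahilot.
*kafirot is the unique common source.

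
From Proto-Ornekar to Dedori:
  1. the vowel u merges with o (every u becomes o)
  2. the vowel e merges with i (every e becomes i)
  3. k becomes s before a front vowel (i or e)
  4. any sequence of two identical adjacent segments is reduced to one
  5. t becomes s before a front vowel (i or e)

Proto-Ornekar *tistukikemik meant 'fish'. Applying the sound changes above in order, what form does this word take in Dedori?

sistosisimik

Dedori: *tistukikemik > tistokikemik > tistokikimik > tistosisimik > sistosisimik  (by vowel merger, vowel merger, palatalisation, palatalisation)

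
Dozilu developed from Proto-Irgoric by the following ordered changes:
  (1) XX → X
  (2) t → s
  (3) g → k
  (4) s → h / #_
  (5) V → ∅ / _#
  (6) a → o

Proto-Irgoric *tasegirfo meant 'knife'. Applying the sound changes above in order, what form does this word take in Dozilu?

hosekirf

Dozilu: *tasegirfo > sasegirfo > sasekirfo > hasekirfo > hasekirf > hosekirf  (by unconditioned shift, unconditioned shift, debuccalisation, apocope, vowel merger)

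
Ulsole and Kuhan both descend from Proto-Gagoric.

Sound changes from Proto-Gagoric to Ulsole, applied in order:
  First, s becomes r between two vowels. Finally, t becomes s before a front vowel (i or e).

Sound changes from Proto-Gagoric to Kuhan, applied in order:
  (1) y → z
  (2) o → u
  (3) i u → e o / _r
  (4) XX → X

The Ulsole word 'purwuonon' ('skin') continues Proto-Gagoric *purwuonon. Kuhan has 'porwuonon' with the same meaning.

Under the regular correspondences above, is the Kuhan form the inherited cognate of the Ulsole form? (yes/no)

Derive the expected Kuhan reflex of *purwuonon:
Kuhan: *purwuonon > purwuunun > porwuunun > porwunun  (by vowel merger, pre-rhotic lowering, degemination)
The regular Kuhan reflex would be 'porwunun', but the attested form is 'porwuonon'. The correspondence is irregular, so they are not cognates (the Kuhan form has a different source).

no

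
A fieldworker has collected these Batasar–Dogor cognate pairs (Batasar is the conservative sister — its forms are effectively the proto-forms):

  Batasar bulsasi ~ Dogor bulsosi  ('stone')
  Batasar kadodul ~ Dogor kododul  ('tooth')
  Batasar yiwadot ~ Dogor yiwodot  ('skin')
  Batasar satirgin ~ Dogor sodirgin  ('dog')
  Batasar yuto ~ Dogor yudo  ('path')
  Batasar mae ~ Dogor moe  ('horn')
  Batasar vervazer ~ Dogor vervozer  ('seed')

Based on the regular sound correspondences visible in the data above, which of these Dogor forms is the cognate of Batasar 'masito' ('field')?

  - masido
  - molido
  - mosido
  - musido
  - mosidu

mosido

bulsasi ~ bulsosi, kadodul ~ kododul — Batasar a corresponds to Dogor o after a consonant, before a consonant other than r, m, n, p, b, f, v.
yuto ~ yudo — Batasar t corresponds to Dogor d between vowels (before a back vowel).
Applying these to Batasar 'masito':
  masito → mosito   (a→o after a consonant, before a consonant other than r, m, n, p, b, f, v)
  mosito → mosido   (t→d between vowels (before a back vowel))
So the Dogor cognate is 'mosido'.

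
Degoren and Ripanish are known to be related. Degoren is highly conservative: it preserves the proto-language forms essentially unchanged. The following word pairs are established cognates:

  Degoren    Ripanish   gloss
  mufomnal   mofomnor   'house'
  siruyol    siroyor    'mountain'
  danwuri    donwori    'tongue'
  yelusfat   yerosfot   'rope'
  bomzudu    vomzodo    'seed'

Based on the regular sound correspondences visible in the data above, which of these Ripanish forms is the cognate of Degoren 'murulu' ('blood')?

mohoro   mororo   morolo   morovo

danwuri ~ donwori — Degoren u corresponds to Ripanish o after a consonant, before r.
siruyol ~ siroyor, yelusfat ~ yerosfot — Degoren u corresponds to Ripanish o after a consonant, before a consonant other than r, m, n, p, b, f, v.
yelusfat ~ yerosfot — Degoren l corresponds to Ripanish r between vowels (before a back vowel).
bomzudu ~ vomzodo — Degoren u corresponds to Ripanish o word-finally.
Applying these to Degoren 'murulu':
  murulu → morulu   (u→o after a consonant, before r)
  morulu → morolu   (u→o after a consonant, before a consonant other than r, m, n, p, b, f, v)
  morolu → mororu   (l→r between vowels (before a back vowel))
  mororu → mororo   (u→o word-finally)
So the Ripanish cognate is 'mororo'.

mororo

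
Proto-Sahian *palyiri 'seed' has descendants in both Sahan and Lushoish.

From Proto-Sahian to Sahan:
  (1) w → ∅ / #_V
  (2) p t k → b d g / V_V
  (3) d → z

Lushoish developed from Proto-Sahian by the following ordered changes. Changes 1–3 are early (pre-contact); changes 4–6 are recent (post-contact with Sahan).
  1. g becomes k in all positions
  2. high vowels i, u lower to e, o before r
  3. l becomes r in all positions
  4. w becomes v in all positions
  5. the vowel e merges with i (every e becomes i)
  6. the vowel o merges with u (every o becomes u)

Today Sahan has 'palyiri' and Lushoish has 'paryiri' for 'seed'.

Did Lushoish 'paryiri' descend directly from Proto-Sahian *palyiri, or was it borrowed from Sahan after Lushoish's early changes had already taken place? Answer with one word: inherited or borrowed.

inherited

If inherited, *palyiri would pass through all of Lushoish's changes:
Lushoish: *palyiri
  palyiri (rule 1 does not apply)
  palyiri → palyeri   [pre-rhotic lowering]
  palyeri → paryeri   [unconditioned shift]
  paryeri (rule 4 does not apply)
  paryeri → paryiri   [vowel merger]
  paryiri (rule 6 does not apply)
  giving Lushoish paryiri.
If borrowed from Sahan 'palyiri' after the early changes, it would undergo only the recent ones:
  rule 4 (unconditioned shift): no change (palyiri)
  rule 5 (vowel merger): no change (palyiri)
  rule 6 (vowel merger): no change (palyiri)
  ⇒ as a loan: palyiri
Lushoish 'paryiri' matches the inherited outcome exactly, so it is an inherited cognate, not a loan.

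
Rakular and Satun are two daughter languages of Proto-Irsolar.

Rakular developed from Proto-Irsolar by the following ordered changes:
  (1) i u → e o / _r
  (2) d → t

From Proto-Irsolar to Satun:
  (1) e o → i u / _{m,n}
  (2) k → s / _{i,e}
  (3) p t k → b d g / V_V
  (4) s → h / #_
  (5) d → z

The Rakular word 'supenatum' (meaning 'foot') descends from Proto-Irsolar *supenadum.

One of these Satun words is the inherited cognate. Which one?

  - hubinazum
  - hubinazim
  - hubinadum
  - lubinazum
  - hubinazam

Satun: *supenadum
  supenadum → supinadum   [pre-nasal raising]
  supinadum (rule 2 does not apply)
  supinadum → subinadum   [intervocalic voicing]
  subinadum → hubinadum   [debuccalisation]
  hubinadum → hubinazum   [unconditioned shift]
  giving Satun hubinazum.
The other candidates each miss or misapply at least one Satun change.

hubinazum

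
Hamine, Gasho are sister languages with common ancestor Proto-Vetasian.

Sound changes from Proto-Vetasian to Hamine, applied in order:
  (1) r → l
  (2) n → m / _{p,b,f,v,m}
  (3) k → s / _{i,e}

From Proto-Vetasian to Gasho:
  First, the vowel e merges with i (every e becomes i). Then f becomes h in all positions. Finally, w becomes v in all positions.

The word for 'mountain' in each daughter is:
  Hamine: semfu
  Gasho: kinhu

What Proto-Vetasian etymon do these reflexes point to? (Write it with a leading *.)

Position 3: Hamine has m, Gasho has n. Gasho preserves n here (none of its changes turn any other segment into n), so the proto-segment is *n.
Position 2: Hamine has e, Gasho has i. Hamine preserves e here (none of its changes turn any other segment into e), so the proto-segment is *e.
Position 4: Hamine has f, Gasho has h. Hamine preserves f here (none of its changes turn any other segment into f), so the proto-segment is *f.
Continuing position by position gives *kenfu; check it forward:
Hamine: *kenfu
  kenfu (rule 1 does not apply)
  kenfu → kemfu   [nasal place assimilation]
  kemfu → semfu   [palatalisation]
  giving Hamine semfu.
Gasho: start from *kenfu.
  rule 1 (vowel merger): kenfu → kinfu
  rule 2 (unconditioned shift): kinfu → kinhu
  rule 3: no change — kinhu
  ⇒ Gasho kinhu
Only *kenfu yields all of Hamine semfu, Gasho kinhu.

*kenfu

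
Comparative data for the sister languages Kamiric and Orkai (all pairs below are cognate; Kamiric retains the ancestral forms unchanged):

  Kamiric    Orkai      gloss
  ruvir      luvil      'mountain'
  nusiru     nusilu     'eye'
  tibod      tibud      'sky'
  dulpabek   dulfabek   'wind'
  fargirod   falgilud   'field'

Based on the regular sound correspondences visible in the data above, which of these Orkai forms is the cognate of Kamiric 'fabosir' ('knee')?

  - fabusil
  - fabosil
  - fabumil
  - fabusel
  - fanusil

tibod ~ tibud, fargirod ~ falgilud — Kamiric o corresponds to Orkai u after a consonant, before a consonant other than r, m, n, p, b, f, v.
ruvir ~ luvil — Kamiric r corresponds to Orkai l word-finally.
Applying these to Kamiric 'fabosir':
  fabosir → fabusir   (o→u after a consonant, before a consonant other than r, m, n, p, b, f, v)
  fabusir → fabusil   (r→l word-finally)
So the Orkai cognate is 'fabusil'.

fabusil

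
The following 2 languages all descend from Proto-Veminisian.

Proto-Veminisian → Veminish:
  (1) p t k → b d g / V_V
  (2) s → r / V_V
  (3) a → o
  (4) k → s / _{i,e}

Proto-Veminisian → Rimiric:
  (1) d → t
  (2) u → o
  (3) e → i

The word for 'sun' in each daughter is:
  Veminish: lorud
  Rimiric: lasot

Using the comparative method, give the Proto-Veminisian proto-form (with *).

Position 5: Veminish has d, Rimiric has t. Taking the neighbouring segments as reconstructed: Veminish d can only go back to *d; Rimiric t could go back to *t or *d — the one source consistent with every daughter is *d.
Position 3: Veminish has r, Rimiric has s. Rimiric preserves s here (none of its changes turn any other segment into s), so the proto-segment is *s.
This points to *lasud. Verify forward in each daughter:
Veminish: *lasud > larud > lorud  (by rhotacism, vowel merger)
Rimiric: start from *lasud.
  rule 1 (unconditioned shift): lasud → lasut
  rule 2 (vowel merger): lasut → lasot
  rule 3: no change — lasot
  ⇒ Rimiric lasot
Only *lasud yields all of Veminish lorud, Rimiric lasot.

*lasud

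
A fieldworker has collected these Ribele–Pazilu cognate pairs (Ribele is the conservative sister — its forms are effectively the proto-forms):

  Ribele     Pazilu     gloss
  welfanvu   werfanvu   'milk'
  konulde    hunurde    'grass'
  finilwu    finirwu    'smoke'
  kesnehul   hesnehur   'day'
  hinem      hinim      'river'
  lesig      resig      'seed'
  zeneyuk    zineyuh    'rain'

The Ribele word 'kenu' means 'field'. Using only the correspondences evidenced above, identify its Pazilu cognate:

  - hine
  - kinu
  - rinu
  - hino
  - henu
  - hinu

hinu

kesnehul ~ hesnehur — Ribele k corresponds to Pazilu h word-initially before a front vowel.
zeneyuk ~ zineyuh — Ribele e corresponds to Pazilu i after a consonant, before a nasal.
Applying these to Ribele 'kenu':
  kenu → henu   (k→h word-initially before a front vowel)
  henu → hinu   (e→i after a consonant, before a nasal)
So the Pazilu cognate is 'hinu'.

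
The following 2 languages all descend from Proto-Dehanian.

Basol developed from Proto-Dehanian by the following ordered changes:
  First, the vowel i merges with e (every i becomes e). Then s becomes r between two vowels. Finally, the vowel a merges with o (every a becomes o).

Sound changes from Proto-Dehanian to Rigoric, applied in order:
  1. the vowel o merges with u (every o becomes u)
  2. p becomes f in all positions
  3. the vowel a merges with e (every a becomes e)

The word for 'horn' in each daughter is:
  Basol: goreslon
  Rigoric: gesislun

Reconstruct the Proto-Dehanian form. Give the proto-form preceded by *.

*gasislon

Position 7: Basol has o, Rigoric has u. Taking the neighbouring segments as reconstructed: Basol o could go back to *a or *o; Rigoric u could go back to *o or *u — the one source consistent with every daughter is *o.
Position 3: Basol has r, Rigoric has s. Rigoric preserves s here (none of its changes turn any other segment into s), so the proto-segment is *s.
Position 4: Basol has e, Rigoric has i. Rigoric preserves i here (none of its changes turn any other segment into i), so the proto-segment is *i.
This points to *gasislon. Verify forward in each daughter:
Basol: start from *gasislon.
  rule 1 (vowel merger): gasislon → gaseslon
  rule 2 (rhotacism): gaseslon → gareslon
  rule 3 (vowel merger): gareslon → goreslon
  ⇒ Basol goreslon
Rigoric: start from *gasislon.
  rule 1 (vowel merger): gasislon → gasislun
  rule 2: no change — gasislun
  rule 3 (vowel merger): gasislun → gesislun
  ⇒ Rigoric gesislun
*gasislon is the unique common source.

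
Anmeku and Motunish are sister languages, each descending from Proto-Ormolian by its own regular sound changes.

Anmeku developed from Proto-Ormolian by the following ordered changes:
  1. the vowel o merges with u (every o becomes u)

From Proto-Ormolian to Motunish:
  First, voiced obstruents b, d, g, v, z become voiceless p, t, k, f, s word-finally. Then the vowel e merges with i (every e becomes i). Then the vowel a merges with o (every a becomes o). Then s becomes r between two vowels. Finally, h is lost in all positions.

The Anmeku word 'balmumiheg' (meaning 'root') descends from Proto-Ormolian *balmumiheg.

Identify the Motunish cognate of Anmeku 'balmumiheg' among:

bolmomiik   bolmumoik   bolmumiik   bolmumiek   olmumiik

Motunish: start from *balmumiheg.
  rule 1 (final devoicing): balmumiheg → balmumihek
  rule 2 (vowel merger): balmumihek → balmumihik
  rule 3 (vowel merger): balmumihik → bolmumihik
  rule 4: no change — bolmumihik
  rule 5 (h-loss): bolmumihik → bolmumiik
  ⇒ Motunish bolmumiik
Among the options, 'bolmumiik' alone shows every Motunish change applied in order.

bolmumiik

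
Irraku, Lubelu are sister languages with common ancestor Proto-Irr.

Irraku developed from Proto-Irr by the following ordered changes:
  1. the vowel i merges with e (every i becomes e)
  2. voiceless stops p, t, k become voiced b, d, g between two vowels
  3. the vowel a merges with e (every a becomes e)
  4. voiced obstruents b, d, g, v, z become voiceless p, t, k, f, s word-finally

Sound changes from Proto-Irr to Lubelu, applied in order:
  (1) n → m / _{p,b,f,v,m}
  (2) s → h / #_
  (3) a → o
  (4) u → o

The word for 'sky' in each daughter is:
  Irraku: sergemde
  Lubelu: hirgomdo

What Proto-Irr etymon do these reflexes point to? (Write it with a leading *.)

Position 1: Irraku has s, Lubelu has h. Taking the neighbouring segments as reconstructed: Irraku s can only go back to *s; Lubelu h could go back to *s or *h — the one source consistent with every daughter is *s.
Position 2: Irraku has e, Lubelu has i. Lubelu preserves i here (none of its changes turn any other segment into i), so the proto-segment is *i.
Position 5: Irraku has e, Lubelu has o. Taking the neighbouring segments as reconstructed: Irraku e could go back to *a or *e or *i; Lubelu o could go back to *a or *o or *u — the one source consistent with every daughter is *a.
Continuing position by position gives *sirgamda; check it forward:
Irraku: *sirgamda
  sirgamda → sergamda   [vowel merger]
  sergamda (rule 2 does not apply)
  sergamda → sergemde   [vowel merger]
  sergemde (rule 4 does not apply)
  giving Irraku sergemde.
Lubelu: start from *sirgamda.
  rule 1: no change — sirgamda
  rule 2 (debuccalisation): sirgamda → hirgamda
  rule 3 (vowel merger): hirgamda → hirgomdo
  rule 4: no change — hirgomdo
  ⇒ Lubelu hirgomdo
*sirgamda is the unique common source.

*sirgamda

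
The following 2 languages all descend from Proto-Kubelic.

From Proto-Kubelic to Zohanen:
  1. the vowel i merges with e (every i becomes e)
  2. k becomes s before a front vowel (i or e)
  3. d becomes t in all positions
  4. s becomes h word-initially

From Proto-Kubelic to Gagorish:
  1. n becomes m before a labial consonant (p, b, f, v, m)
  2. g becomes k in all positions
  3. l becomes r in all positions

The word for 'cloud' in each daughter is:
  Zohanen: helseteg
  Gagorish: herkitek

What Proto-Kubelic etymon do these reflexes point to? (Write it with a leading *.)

Position 5: Zohanen has e, Gagorish has i. Gagorish preserves i here (none of its changes turn any other segment into i), so the proto-segment is *i.
Position 4: Zohanen has s, Gagorish has k. Taking the neighbouring segments as reconstructed: Zohanen s could go back to *k or *s; Gagorish k could go back to *k or *g — the one source consistent with every daughter is *k.
Position 8: Zohanen has g, Gagorish has k. Zohanen preserves g here (none of its changes turn any other segment into g), so the proto-segment is *g.
Verify the candidate proto-form against each daughter:
Zohanen: *helkiteg
  helkiteg → helketeg   [vowel merger]
  helketeg → helseteg   [palatalisation]
  helseteg (rule 3 does not apply)
  helseteg (rule 4 does not apply)
  giving Zohanen helseteg.
Gagorish: start from *helkiteg.
  rule 1: no change — helkiteg
  rule 2 (unconditioned shift): helkiteg → helkitek
  rule 3 (unconditioned shift): helkitek → herkitek
  ⇒ Gagorish herkitek
*helkiteg is the unique common source.

*helkiteg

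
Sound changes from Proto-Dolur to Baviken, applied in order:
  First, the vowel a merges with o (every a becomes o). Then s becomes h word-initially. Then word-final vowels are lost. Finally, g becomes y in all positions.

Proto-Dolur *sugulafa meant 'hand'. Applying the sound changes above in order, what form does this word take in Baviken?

Baviken: *sugulafa
  sugulafa → sugulofo   [vowel merger]
  sugulofo → hugulofo   [debuccalisation]
  hugulofo → hugulof   [apocope]
  hugulof → huyulof   [unconditioned shift]
  giving Baviken huyulof.

huyulof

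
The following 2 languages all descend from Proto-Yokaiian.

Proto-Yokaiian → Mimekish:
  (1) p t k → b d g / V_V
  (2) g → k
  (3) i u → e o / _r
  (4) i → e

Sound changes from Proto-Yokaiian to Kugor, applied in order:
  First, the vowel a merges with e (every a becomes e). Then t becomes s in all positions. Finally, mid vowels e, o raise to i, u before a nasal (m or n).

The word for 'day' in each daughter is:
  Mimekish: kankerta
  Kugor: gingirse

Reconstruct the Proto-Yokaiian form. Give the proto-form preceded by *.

Position 7: Mimekish has t, Kugor has s. Mimekish preserves t here (none of its changes turn any other segment into t), so the proto-segment is *t.
Position 1: Mimekish has k, Kugor has g. Kugor preserves g here (none of its changes turn any other segment into g), so the proto-segment is *g.
Position 8: Mimekish has a, Kugor has e. Mimekish preserves a here (none of its changes turn any other segment into a), so the proto-segment is *a.
Verify the candidate proto-form against each daughter:
Mimekish: *gangirta
  gangirta (rule 1 does not apply)
  gangirta → kankirta   [unconditioned shift]
  kankirta → kankerta   [pre-rhotic lowering]
  kankerta (rule 4 does not apply)
  giving Mimekish kankerta.
Kugor: *gangirta > gengirte > gengirse > gingirse  (by vowel merger, unconditioned shift, pre-nasal raising)
Only *gangirta yields all of Mimekish kankerta, Kugor gingirse.

*gangirta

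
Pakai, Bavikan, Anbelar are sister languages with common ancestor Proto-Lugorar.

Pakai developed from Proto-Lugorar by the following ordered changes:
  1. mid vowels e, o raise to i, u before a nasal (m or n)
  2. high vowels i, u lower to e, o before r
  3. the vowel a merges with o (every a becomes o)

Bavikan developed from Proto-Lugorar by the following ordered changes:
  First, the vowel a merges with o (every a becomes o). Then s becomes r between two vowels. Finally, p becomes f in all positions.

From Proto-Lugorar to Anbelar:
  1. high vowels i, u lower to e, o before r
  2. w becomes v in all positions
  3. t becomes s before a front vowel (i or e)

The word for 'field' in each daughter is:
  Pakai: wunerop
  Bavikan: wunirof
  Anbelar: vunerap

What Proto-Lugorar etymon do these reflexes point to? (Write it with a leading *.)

Position 7: Pakai has p, Bavikan has f, Anbelar has p. Pakai preserves p here (none of its changes turn any other segment into p), so the proto-segment is *p.
Position 1: Pakai has w, Bavikan has w, Anbelar has v. Pakai preserves w here (none of its changes turn any other segment into w), so the proto-segment is *w.
Position 6: Pakai has o, Bavikan has o, Anbelar has a. Anbelar preserves a here (none of its changes turn any other segment into a), so the proto-segment is *a.
Verify the candidate proto-form against each daughter:
Pakai: *wunirap > wunerap > wunerop  (by pre-rhotic lowering, vowel merger)
Bavikan: start from *wunirap.
  rule 1 (vowel merger): wunirap → wunirop
  rule 2: no change — wunirop
  rule 3 (unconditioned shift): wunirop → wunirof
  ⇒ Bavikan wunirof
Anbelar: start from *wunirap.
  rule 1 (pre-rhotic lowering): wunirap → wunerap
  rule 2 (unconditioned shift): wunerap → vunerap
  rule 3: no change — vunerap
  ⇒ Anbelar vunerap
No other proto-form is consistent with every reflex, so the reconstruction is *wunirap.

*wunirap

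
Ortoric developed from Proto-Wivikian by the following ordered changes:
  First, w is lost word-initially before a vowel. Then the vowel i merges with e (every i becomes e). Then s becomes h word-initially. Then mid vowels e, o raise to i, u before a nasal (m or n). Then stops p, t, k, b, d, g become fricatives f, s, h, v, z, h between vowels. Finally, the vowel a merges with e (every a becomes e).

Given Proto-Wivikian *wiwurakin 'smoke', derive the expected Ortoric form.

Ortoric: *wiwurakin > iwurakin > ewuraken > ewurakin > ewurahin > ewurehin  (by glide loss, vowel merger, pre-nasal raising, intervocalic lenition, vowel merger)

ewurehin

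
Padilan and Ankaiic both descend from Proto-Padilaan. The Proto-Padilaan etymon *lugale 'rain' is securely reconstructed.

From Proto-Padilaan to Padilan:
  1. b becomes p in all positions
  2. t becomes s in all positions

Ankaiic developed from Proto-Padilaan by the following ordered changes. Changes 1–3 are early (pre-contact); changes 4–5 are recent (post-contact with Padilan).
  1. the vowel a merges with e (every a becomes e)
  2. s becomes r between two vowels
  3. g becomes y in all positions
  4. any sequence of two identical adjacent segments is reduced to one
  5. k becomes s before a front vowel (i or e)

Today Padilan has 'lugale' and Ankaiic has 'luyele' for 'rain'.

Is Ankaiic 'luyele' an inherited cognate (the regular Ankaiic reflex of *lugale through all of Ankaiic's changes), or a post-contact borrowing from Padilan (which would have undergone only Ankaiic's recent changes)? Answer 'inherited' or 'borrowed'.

inherited

If inherited, *lugale would pass through all of Ankaiic's changes:
Ankaiic: *lugale > lugele > luyele  (by vowel merger, unconditioned shift)
If borrowed from Padilan 'lugale' after the early changes, it would undergo only the recent ones:
  rule 4 (degemination): no change (lugale)
  rule 5 (palatalisation): no change (lugale)
  ⇒ as a loan: lugale
Ankaiic 'luyele' matches the inherited outcome exactly, so it is an inherited cognate, not a loan.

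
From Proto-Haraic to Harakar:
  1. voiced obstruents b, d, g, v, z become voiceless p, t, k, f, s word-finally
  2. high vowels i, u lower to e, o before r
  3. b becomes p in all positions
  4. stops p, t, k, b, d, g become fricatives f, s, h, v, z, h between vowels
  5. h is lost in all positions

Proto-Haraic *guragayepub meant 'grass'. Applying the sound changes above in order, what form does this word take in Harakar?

goraayefup

Harakar: *guragayepub > guragayepup > goragayepup > gorahayefup > goraayefup  (by final devoicing, pre-rhotic lowering, intervocalic lenition, h-loss)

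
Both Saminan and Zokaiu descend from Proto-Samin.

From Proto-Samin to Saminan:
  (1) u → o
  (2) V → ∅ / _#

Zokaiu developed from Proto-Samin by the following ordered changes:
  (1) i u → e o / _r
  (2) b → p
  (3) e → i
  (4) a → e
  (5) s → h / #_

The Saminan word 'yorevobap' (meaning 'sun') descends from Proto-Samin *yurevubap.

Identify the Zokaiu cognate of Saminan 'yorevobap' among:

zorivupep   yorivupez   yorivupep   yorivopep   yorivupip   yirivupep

yorivupep

Zokaiu: *yurevubap
  yurevubap → yorevubap   [pre-rhotic lowering]
  yorevubap → yorevupap   [unconditioned shift]
  yorevupap → yorivupap   [vowel merger]
  yorivupap → yorivupep   [vowel merger]
  yorivupep (rule 5 does not apply)
  giving Zokaiu yorivupep.
Among the options, 'yorivupep' alone shows every Zokaiu change applied in order.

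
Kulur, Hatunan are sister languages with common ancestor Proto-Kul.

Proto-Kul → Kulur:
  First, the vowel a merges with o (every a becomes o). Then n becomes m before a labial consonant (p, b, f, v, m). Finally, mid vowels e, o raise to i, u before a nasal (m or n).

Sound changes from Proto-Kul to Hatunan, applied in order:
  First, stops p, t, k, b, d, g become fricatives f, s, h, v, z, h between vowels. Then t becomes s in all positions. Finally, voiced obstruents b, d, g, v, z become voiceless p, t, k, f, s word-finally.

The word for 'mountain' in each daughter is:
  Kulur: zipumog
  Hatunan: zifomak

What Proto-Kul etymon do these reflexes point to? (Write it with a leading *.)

Position 3: Kulur has p, Hatunan has f. Kulur preserves p here (none of its changes turn any other segment into p), so the proto-segment is *p.
Position 7: Kulur has g, Hatunan has k. Kulur preserves g here (none of its changes turn any other segment into g), so the proto-segment is *g.
Position 6: Kulur has o, Hatunan has a. Hatunan preserves a here (none of its changes turn any other segment into a), so the proto-segment is *a.
Verify the candidate proto-form against each daughter:
Kulur: start from *zipomag.
  rule 1 (vowel merger): zipomag → zipomog
  rule 2: no change — zipomog
  rule 3 (pre-nasal raising): zipomog → zipumog
  ⇒ Kulur zipumog
Hatunan: start from *zipomag.
  rule 1 (intervocalic lenition): zipomag → zifomag
  rule 2: no change — zifomag
  rule 3 (final devoicing): zifomag → zifomak
  ⇒ Hatunan zifomak
No other proto-form is consistent with every reflex, so the reconstruction is *zipomag.

*zipomag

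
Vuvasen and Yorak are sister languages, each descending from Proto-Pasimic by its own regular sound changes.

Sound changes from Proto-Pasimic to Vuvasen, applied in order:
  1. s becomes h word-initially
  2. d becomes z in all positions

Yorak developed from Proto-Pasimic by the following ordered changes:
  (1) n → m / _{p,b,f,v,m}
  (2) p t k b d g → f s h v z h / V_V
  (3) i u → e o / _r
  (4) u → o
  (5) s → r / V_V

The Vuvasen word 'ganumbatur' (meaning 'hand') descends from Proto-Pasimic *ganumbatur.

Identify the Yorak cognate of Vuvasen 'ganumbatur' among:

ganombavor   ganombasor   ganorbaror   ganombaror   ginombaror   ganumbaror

Yorak: *ganumbatur > ganumbasur > ganumbasor > ganombasor > ganombaror  (by intervocalic lenition, pre-rhotic lowering, vowel merger, rhotacism)
The other candidates each miss or misapply at least one Yorak change.

ganombaror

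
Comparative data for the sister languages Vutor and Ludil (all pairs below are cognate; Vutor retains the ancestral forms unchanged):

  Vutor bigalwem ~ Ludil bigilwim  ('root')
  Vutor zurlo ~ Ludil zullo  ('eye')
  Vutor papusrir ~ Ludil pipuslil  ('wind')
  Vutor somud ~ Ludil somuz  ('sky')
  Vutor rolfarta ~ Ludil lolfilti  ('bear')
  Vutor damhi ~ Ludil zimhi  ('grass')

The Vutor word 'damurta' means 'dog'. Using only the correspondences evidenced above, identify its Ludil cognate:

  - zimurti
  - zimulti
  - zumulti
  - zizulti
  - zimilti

damhi ~ zimhi — Vutor d corresponds to Ludil z word-initially before a back vowel.
damhi ~ zimhi — Vutor a corresponds to Ludil i after a consonant, before a nasal.
zurlo ~ zullo, rolfarta ~ lolfilti — Vutor r corresponds to Ludil l after a vowel, before a consonant other than r, m, n, p, b, f, v.
rolfarta ~ lolfilti — Vutor a corresponds to Ludil i word-finally.
Applying these to Vutor 'damurta':
  damurta → zamurta   (d→z word-initially before a back vowel)
  zamurta → zimurta   (a→i after a consonant, before a nasal)
  zimurta → zimulta   (r→l after a vowel, before a consonant other than r, m, n, p, b, f, v)
  zimulta → zimulti   (a→i word-finally)
So the Ludil cognate is 'zimulti'.

zimulti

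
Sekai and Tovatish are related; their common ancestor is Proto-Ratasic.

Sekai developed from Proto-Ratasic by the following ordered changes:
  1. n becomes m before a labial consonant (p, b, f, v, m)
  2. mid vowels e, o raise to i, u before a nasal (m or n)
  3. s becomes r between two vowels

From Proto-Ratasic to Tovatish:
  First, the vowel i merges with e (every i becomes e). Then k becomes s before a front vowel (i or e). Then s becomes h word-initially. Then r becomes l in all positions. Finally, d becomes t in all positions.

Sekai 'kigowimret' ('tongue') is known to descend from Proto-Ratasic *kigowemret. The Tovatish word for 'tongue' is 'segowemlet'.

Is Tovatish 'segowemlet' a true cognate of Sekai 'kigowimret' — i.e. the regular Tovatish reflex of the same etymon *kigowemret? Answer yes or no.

Derive the expected Tovatish reflex of *kigowemret:
Tovatish: *kigowemret
  kigowemret → kegowemret   [vowel merger]
  kegowemret → segowemret   [palatalisation]
  segowemret → hegowemret   [debuccalisation]
  hegowemret → hegowemlet   [unconditioned shift]
  hegowemlet (rule 5 does not apply)
  giving Tovatish hegowemlet.
The regular Tovatish reflex would be 'hegowemlet', but the attested form is 'segowemlet'. The correspondence is irregular, so they are not cognates (the Tovatish form has a different source).

no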